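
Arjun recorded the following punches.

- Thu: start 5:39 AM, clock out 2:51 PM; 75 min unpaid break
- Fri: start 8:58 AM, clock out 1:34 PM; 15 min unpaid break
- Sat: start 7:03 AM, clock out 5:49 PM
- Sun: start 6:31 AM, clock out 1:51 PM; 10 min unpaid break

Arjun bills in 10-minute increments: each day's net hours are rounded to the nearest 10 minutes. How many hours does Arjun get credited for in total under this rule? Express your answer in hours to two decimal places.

30.33 hours

Thu: 5:39 AM–2:51 PM = 9 h 12 min − 75 min = 7 h 57 min → rounds to 8 h 0 min
Fri: 8:58 AM–1:34 PM = 4 h 36 min − 15 min = 4 h 21 min → rounds to 4 h 20 min
Sat: 7:03 AM–5:49 PM = 10 h 46 min → rounds to 10 h 50 min
Sun: 6:31 AM–1:51 PM = 7 h 20 min − 10 min = 7 h 10 min → rounds to 7 h 10 min
Total credited: 30 h 20 min.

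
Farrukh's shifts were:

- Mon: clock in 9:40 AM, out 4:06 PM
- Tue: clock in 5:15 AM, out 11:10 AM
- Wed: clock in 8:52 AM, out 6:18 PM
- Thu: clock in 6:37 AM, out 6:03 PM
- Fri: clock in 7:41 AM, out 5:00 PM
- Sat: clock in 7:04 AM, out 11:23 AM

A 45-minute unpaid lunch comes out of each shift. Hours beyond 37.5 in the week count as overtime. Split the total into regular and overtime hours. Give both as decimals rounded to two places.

Mon: 9:40 AM–4:06 PM = 6 h 26 min; less 45 min break → 5 h 41 min
Tue: 5:15 AM–11:10 AM = 5 h 55 min; less 45 min break → 5 h 10 min
Wed: 8:52 AM–6:18 PM = 9 h 26 min; less 45 min break → 8 h 41 min
Thu: 6:37 AM–6:03 PM = 11 h 26 min; less 45 min break → 10 h 41 min
Fri: 7:41 AM–5:00 PM = 9 h 19 min; less 45 min break → 8 h 34 min
Sat: 7:04 AM–11:23 AM = 4 h 19 min; less 45 min break → 3 h 34 min
Total worked: 42 h 21 min = 42.35 h.
Threshold 37.5 h → overtime 4 h 51 min, regular 37 h 30 min.

Regular 37.50 hours, overtime 4.85 hours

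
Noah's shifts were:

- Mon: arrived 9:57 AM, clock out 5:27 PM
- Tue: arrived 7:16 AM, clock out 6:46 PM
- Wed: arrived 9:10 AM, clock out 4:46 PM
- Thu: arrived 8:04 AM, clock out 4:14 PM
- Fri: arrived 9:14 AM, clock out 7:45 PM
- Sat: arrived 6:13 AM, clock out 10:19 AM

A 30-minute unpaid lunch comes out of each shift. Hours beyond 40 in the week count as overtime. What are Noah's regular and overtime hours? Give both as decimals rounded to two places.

Mon: 9:57 AM–5:27 PM = 7 h 30 min; less 30 min break → 7 h 0 min
Tue: 7:16 AM–6:46 PM = 11 h 30 min; less 30 min break → 11 h 0 min
Wed: 9:10 AM–4:46 PM = 7 h 36 min; less 30 min break → 7 h 6 min
Thu: 8:04 AM–4:14 PM = 8 h 10 min; less 30 min break → 7 h 40 min
Fri: 9:14 AM–7:45 PM = 10 h 31 min; less 30 min break → 10 h 1 min
Sat: 6:13 AM–10:19 AM = 4 h 6 min; less 30 min break → 3 h 36 min
Total worked: 46 h 23 min = 46.38 h.
Threshold 40 h → overtime 6 h 23 min, regular 40 h 0 min.

Regular 40.00 hours, overtime 6.38 hours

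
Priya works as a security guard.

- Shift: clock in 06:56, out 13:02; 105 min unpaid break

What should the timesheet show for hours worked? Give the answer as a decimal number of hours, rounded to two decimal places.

Shift: 06:56–13:02 = 6 h 6 min; less 105 min break → 4 h 21 min

4.35 hours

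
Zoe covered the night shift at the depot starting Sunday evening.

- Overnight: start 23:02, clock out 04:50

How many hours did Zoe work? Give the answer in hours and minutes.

5 h 48 min

Overnight: 23:02 → midnight = 0 h 58 min; midnight → 04:50 = 4 h 50 min; span 5 h 48 min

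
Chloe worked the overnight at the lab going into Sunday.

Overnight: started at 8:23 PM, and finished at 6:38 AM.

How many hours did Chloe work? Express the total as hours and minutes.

10 h 15 min

Overnight: 8:23 PM → midnight = 3 h 37 min; midnight → 6:38 AM = 6 h 38 min; span 10 h 15 min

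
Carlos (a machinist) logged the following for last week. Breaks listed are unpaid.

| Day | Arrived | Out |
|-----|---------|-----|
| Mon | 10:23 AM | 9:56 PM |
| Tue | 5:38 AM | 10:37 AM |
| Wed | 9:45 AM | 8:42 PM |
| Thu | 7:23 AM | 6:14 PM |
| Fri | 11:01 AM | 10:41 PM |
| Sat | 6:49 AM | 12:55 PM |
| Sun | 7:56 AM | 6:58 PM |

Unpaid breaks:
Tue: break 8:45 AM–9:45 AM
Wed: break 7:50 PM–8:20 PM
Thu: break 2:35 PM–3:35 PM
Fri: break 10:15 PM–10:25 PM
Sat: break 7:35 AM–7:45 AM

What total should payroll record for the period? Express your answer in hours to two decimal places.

Mon: 10:23 AM–9:56 PM = 11 h 33 min
Tue: 5:38 AM–10:37 AM = 4 h 59 min; less 60 min break → 3 h 59 min
Wed: 9:45 AM–8:42 PM = 10 h 57 min; less 30 min break → 10 h 27 min
Thu: 7:23 AM–6:14 PM = 10 h 51 min; less 60 min break → 9 h 51 min
Fri: 11:01 AM–10:41 PM = 11 h 40 min; less 10 min break → 11 h 30 min
Sat: 6:49 AM–12:55 PM = 6 h 6 min; less 10 min break → 5 h 56 min
Sun: 7:56 AM–6:58 PM = 11 h 2 min
Total: 11 h 33 min + 3 h 59 min + 10 h 27 min + 9 h 51 min + 11 h 30 min + 5 h 56 min + 11 h 2 min = 64 h 18 min.

64.30 hours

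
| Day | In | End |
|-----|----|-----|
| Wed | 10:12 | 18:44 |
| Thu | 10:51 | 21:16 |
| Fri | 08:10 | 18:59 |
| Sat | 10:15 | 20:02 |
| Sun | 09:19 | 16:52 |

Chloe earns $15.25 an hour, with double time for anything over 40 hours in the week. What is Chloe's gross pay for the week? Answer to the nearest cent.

Wed: 10:12–18:44 = 8 h 32 min
Thu: 10:51–21:16 = 10 h 25 min
Fri: 08:10–18:59 = 10 h 49 min
Sat: 10:15–20:02 = 9 h 47 min
Sun: 09:19–16:52 = 7 h 33 min
Total worked: 47 h 6 min = 2826 min.
Regular 40 h 0 min = 2400 min at $15.25/h; overtime 7 h 6 min = 426 min at $30.50/h.
Pay = (2400 × $15.25 + 426 × $30.50) ÷ 60 = $826.55.

$826.55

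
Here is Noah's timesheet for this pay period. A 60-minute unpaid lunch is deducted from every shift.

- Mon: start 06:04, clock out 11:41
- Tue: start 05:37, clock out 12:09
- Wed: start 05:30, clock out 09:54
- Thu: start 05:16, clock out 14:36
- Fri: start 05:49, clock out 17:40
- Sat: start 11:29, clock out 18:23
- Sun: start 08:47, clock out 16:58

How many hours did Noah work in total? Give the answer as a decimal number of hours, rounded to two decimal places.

Mon: 06:04–11:41 = 5 h 37 min; less 60 min break → 4 h 37 min
Tue: 05:37–12:09 = 6 h 32 min; less 60 min break → 5 h 32 min
Wed: 05:30–09:54 = 4 h 24 min; less 60 min break → 3 h 24 min
Thu: 05:16–14:36 = 9 h 20 min; less 60 min break → 8 h 20 min
Fri: 05:49–17:40 = 11 h 51 min; less 60 min break → 10 h 51 min
Sat: 11:29–18:23 = 6 h 54 min; less 60 min break → 5 h 54 min
Sun: 08:47–16:58 = 8 h 11 min; less 60 min break → 7 h 11 min
Total: 4 h 37 min + 5 h 32 min + 3 h 24 min + 8 h 20 min + 10 h 51 min + 5 h 54 min + 7 h 11 min = 45 h 49 min.

45.82 hours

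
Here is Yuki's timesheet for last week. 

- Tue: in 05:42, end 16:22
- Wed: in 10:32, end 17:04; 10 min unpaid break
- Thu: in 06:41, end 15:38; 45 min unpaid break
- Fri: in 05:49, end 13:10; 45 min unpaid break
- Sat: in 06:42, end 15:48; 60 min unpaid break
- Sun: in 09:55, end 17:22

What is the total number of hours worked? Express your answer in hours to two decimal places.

47.38 hours

Tue: 05:42–16:22 = 10 h 40 min
Wed: 10:32–17:04 = 6 h 32 min; less 10 min break → 6 h 22 min
Thu: 06:41–15:38 = 8 h 57 min; less 45 min break → 8 h 12 min
Fri: 05:49–13:10 = 7 h 21 min; less 45 min break → 6 h 36 min
Sat: 06:42–15:48 = 9 h 6 min; less 60 min break → 8 h 6 min
Sun: 09:55–17:22 = 7 h 27 min
Total: 10 h 40 min + 6 h 22 min + 8 h 12 min + 6 h 36 min + 8 h 6 min + 7 h 27 min = 47 h 23 min.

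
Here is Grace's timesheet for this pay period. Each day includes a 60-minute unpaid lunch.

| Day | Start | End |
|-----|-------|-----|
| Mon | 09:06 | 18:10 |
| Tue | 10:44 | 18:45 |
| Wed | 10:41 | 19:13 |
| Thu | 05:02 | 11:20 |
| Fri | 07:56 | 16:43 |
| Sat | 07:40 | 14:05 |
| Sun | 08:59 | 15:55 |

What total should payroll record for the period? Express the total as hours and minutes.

Mon: 09:06–18:10 = 9 h 4 min; less 60 min break → 8 h 4 min
Tue: 10:44–18:45 = 8 h 1 min; less 60 min break → 7 h 1 min
Wed: 10:41–19:13 = 8 h 32 min; less 60 min break → 7 h 32 min
Thu: 05:02–11:20 = 6 h 18 min; less 60 min break → 5 h 18 min
Fri: 07:56–16:43 = 8 h 47 min; less 60 min break → 7 h 47 min
Sat: 07:40–14:05 = 6 h 25 min; less 60 min break → 5 h 25 min
Sun: 08:59–15:55 = 6 h 56 min; less 60 min break → 5 h 56 min
Total: 8 h 4 min + 7 h 1 min + 7 h 32 min + 5 h 18 min + 7 h 47 min + 5 h 25 min + 5 h 56 min = 47 h 3 min.

47 h 3 min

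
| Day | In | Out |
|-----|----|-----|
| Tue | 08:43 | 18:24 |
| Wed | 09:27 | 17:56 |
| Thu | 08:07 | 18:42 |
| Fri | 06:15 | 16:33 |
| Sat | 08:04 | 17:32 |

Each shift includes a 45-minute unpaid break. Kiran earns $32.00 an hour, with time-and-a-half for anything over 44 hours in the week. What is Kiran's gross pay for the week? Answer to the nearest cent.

$1444.80

Tue: 08:43–18:24 = 9 h 41 min; less 45 min break → 8 h 56 min
Wed: 09:27–17:56 = 8 h 29 min; less 45 min break → 7 h 44 min
Thu: 08:07–18:42 = 10 h 35 min; less 45 min break → 9 h 50 min
Fri: 06:15–16:33 = 10 h 18 min; less 45 min break → 9 h 33 min
Sat: 08:04–17:32 = 9 h 28 min; less 45 min break → 8 h 43 min
Total worked: 44 h 46 min = 2686 min.
Regular 44 h 0 min = 2640 min at $32.00/h; overtime 0 h 46 min = 46 min at $48.00/h.
Pay = (2640 × $32.00 + 46 × $48.00) ÷ 60 = $1444.80.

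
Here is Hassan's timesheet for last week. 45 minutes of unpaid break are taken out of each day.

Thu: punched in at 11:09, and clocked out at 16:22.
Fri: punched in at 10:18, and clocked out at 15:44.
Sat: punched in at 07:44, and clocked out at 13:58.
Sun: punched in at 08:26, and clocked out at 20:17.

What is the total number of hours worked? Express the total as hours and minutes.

Thu: 11:09–16:22 = 5 h 13 min; less 45 min break → 4 h 28 min
Fri: 10:18–15:44 = 5 h 26 min; less 45 min break → 4 h 41 min
Sat: 07:44–13:58 = 6 h 14 min; less 45 min break → 5 h 29 min
Sun: 08:26–20:17 = 11 h 51 min; less 45 min break → 11 h 6 min
Total: 4 h 28 min + 4 h 41 min + 5 h 29 min + 11 h 6 min = 25 h 44 min.

25 h 44 min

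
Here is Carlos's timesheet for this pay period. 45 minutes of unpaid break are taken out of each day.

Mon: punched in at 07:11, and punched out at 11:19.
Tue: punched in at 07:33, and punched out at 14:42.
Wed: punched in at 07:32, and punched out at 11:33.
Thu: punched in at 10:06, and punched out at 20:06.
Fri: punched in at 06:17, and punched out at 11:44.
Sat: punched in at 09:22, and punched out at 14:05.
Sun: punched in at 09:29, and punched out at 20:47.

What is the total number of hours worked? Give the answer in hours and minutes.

Mon: 07:11–11:19 = 4 h 8 min; less 45 min break → 3 h 23 min
Tue: 07:33–14:42 = 7 h 9 min; less 45 min break → 6 h 24 min
Wed: 07:32–11:33 = 4 h 1 min; less 45 min break → 3 h 16 min
Thu: 10:06–20:06 = 10 h 0 min; less 45 min break → 9 h 15 min
Fri: 06:17–11:44 = 5 h 27 min; less 45 min break → 4 h 42 min
Sat: 09:22–14:05 = 4 h 43 min; less 45 min break → 3 h 58 min
Sun: 09:29–20:47 = 11 h 18 min; less 45 min break → 10 h 33 min
Total: 3 h 23 min + 6 h 24 min + 3 h 16 min + 9 h 15 min + 4 h 42 min + 3 h 58 min + 10 h 33 min = 41 h 31 min.

41 h 31 min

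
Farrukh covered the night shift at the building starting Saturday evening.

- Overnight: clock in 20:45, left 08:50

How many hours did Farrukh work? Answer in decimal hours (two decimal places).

12.08 hours

Overnight: 20:45 → midnight = 3 h 15 min; midnight → 08:50 = 8 h 50 min; span 12 h 5 min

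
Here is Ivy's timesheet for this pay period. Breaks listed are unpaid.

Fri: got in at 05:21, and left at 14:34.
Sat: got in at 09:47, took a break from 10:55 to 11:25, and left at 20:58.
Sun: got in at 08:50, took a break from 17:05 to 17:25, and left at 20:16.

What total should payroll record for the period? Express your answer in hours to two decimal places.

Fri: 05:21–14:34 = 9 h 13 min
Sat: 09:47–20:58 = 11 h 11 min; less 30 min break → 10 h 41 min
Sun: 08:50–20:16 = 11 h 26 min; less 20 min break → 11 h 6 min
Total: 9 h 13 min + 10 h 41 min + 11 h 6 min = 31 h 0 min.

31.00 hours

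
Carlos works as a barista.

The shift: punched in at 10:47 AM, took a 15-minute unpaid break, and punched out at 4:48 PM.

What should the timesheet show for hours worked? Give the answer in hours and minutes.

The shift: 10:47 AM–4:48 PM = 6 h 1 min; less 15 min break → 5 h 46 min

5 h 46 min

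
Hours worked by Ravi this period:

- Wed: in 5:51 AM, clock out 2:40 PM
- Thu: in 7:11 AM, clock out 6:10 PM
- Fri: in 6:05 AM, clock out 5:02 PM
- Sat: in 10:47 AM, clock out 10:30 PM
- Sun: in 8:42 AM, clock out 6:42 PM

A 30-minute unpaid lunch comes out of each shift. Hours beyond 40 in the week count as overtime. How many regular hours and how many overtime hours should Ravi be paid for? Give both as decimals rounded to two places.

Regular 40.00 hours, overtime 9.97 hours

Wed: 5:51 AM–2:40 PM = 8 h 49 min; less 30 min break → 8 h 19 min
Thu: 7:11 AM–6:10 PM = 10 h 59 min; less 30 min break → 10 h 29 min
Fri: 6:05 AM–5:02 PM = 10 h 57 min; less 30 min break → 10 h 27 min
Sat: 10:47 AM–10:30 PM = 11 h 43 min; less 30 min break → 11 h 13 min
Sun: 8:42 AM–6:42 PM = 10 h 0 min; less 30 min break → 9 h 30 min
Total worked: 49 h 58 min = 49.97 h.
Threshold 40 h → overtime 9 h 58 min, regular 40 h 0 min.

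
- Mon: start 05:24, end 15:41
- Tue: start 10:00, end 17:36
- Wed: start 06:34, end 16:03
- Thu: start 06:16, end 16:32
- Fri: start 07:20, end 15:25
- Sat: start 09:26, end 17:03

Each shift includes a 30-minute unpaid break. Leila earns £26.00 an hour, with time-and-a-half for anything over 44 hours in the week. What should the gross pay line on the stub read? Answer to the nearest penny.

Mon: 05:24–15:41 = 10 h 17 min; less 30 min break → 9 h 47 min
Tue: 10:00–17:36 = 7 h 36 min; less 30 min break → 7 h 6 min
Wed: 06:34–16:03 = 9 h 29 min; less 30 min break → 8 h 59 min
Thu: 06:16–16:32 = 10 h 16 min; less 30 min break → 9 h 46 min
Fri: 07:20–15:25 = 8 h 5 min; less 30 min break → 7 h 35 min
Sat: 09:26–17:03 = 7 h 37 min; less 30 min break → 7 h 7 min
Total worked: 50 h 20 min = 3020 min.
Regular 44 h 0 min = 2640 min at £26.00/h; overtime 6 h 20 min = 380 min at £39.00/h.
Pay = (2640 × £26.00 + 380 × £39.00) ÷ 60 = £1391.00.

£1391.00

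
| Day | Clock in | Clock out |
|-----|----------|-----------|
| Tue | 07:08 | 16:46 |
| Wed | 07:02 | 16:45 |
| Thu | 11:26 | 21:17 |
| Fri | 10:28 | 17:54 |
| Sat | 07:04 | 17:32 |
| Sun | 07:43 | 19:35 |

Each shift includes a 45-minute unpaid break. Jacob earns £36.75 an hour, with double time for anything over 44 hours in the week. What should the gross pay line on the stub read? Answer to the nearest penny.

£2386.30

Tue: 07:08–16:46 = 9 h 38 min; less 45 min break → 8 h 53 min
Wed: 07:02–16:45 = 9 h 43 min; less 45 min break → 8 h 58 min
Thu: 11:26–21:17 = 9 h 51 min; less 45 min break → 9 h 6 min
Fri: 10:28–17:54 = 7 h 26 min; less 45 min break → 6 h 41 min
Sat: 07:04–17:32 = 10 h 28 min; less 45 min break → 9 h 43 min
Sun: 07:43–19:35 = 11 h 52 min; less 45 min break → 11 h 7 min
Total worked: 54 h 28 min = 3268 min.
Regular 44 h 0 min = 2640 min at £36.75/h; overtime 10 h 28 min = 628 min at £73.50/h.
Pay = (2640 × £36.75 + 628 × £73.50) ÷ 60 = £2386.30.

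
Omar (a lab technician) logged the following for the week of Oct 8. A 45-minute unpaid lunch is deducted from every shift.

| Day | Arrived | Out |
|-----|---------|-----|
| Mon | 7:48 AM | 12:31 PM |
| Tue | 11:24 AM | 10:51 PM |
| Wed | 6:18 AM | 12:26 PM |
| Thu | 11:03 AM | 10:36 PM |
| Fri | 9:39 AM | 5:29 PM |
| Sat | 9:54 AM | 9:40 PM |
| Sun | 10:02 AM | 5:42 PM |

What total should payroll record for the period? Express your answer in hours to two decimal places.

55.87 hours

Mon: 7:48 AM–12:31 PM = 4 h 43 min; less 45 min break → 3 h 58 min
Tue: 11:24 AM–10:51 PM = 11 h 27 min; less 45 min break → 10 h 42 min
Wed: 6:18 AM–12:26 PM = 6 h 8 min; less 45 min break → 5 h 23 min
Thu: 11:03 AM–10:36 PM = 11 h 33 min; less 45 min break → 10 h 48 min
Fri: 9:39 AM–5:29 PM = 7 h 50 min; less 45 min break → 7 h 5 min
Sat: 9:54 AM–9:40 PM = 11 h 46 min; less 45 min break → 11 h 1 min
Sun: 10:02 AM–5:42 PM = 7 h 40 min; less 45 min break → 6 h 55 min
Total: 3 h 58 min + 10 h 42 min + 5 h 23 min + 10 h 48 min + 7 h 5 min + 11 h 1 min + 6 h 55 min = 55 h 52 min.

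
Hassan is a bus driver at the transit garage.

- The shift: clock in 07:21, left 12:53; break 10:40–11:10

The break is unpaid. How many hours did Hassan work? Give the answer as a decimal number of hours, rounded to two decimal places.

5.03 hours

The shift: 07:21–12:53 = 5 h 32 min; less 30 min break → 5 h 2 min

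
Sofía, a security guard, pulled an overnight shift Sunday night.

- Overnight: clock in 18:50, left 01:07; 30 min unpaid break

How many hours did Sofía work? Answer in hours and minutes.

Overnight: 18:50 → midnight = 5 h 10 min; midnight → 01:07 = 1 h 7 min; span 6 h 17 min; less 30 min break → 5 h 47 min

5 h 47 min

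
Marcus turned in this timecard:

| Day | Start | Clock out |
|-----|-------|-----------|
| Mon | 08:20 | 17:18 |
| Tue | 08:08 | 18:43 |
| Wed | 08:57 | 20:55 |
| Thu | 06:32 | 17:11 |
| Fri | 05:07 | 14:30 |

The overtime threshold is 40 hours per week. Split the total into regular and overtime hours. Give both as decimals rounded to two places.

Mon: 08:20–17:18 = 8 h 58 min
Tue: 08:08–18:43 = 10 h 35 min
Wed: 08:57–20:55 = 11 h 58 min
Thu: 06:32–17:11 = 10 h 39 min
Fri: 05:07–14:30 = 9 h 23 min
Total worked: 51 h 33 min = 51.55 h.
Threshold 40 h → overtime 11 h 33 min, regular 40 h 0 min.

Regular 40.00 hours, overtime 11.55 hours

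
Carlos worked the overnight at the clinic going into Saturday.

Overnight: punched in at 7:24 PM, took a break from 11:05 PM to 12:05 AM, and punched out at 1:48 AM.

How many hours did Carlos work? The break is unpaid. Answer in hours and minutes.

5 h 24 min

Overnight: 7:24 PM → midnight = 4 h 36 min; midnight → 1:48 AM = 1 h 48 min; span 6 h 24 min; less 60 min break → 5 h 24 min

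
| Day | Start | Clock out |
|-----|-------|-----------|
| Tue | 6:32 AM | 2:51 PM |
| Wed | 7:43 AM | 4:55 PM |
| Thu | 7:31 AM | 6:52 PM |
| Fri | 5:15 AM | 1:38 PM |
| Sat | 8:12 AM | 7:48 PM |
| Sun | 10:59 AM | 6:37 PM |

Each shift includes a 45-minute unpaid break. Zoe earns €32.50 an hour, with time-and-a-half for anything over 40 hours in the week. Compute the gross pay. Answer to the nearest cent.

€1884.19

Tue: 6:32 AM–2:51 PM = 8 h 19 min; less 45 min break → 7 h 34 min
Wed: 7:43 AM–4:55 PM = 9 h 12 min; less 45 min break → 8 h 27 min
Thu: 7:31 AM–6:52 PM = 11 h 21 min; less 45 min break → 10 h 36 min
Fri: 5:15 AM–1:38 PM = 8 h 23 min; less 45 min break → 7 h 38 min
Sat: 8:12 AM–7:48 PM = 11 h 36 min; less 45 min break → 10 h 51 min
Sun: 10:59 AM–6:37 PM = 7 h 38 min; less 45 min break → 6 h 53 min
Total worked: 51 h 59 min = 3119 min.
Regular 40 h 0 min = 2400 min at €32.50/h; overtime 11 h 59 min = 719 min at €48.75/h.
Pay = (2400 × €32.50 + 719 × €48.75) ÷ 60 = €1884.19.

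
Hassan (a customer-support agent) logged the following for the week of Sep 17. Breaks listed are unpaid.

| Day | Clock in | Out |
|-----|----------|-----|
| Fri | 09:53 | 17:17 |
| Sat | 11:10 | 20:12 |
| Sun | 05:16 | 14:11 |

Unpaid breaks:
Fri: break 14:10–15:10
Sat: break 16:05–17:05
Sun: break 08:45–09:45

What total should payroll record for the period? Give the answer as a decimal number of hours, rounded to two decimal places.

22.35 hours

Fri: 09:53–17:17 = 7 h 24 min; less 60 min break → 6 h 24 min
Sat: 11:10–20:12 = 9 h 2 min; less 60 min break → 8 h 2 min
Sun: 05:16–14:11 = 8 h 55 min; less 60 min break → 7 h 55 min
Total: 6 h 24 min + 8 h 2 min + 7 h 55 min = 22 h 21 min.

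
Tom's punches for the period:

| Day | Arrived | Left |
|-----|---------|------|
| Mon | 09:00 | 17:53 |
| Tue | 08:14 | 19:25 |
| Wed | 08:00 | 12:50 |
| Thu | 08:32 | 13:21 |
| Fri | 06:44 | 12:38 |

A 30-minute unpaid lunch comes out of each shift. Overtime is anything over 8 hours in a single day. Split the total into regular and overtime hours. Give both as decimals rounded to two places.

Mon: 09:00–17:53 = 8 h 53 min; less 30 min break → 8 h 23 min
Tue: 08:14–19:25 = 11 h 11 min; less 30 min break → 10 h 41 min
Wed: 08:00–12:50 = 4 h 50 min; less 30 min break → 4 h 20 min
Thu: 08:32–13:21 = 4 h 49 min; less 30 min break → 4 h 19 min
Fri: 06:44–12:38 = 5 h 54 min; less 30 min break → 5 h 24 min
Mon reg 8 h 0 min / OT 0 h 23 min; Tue reg 8 h 0 min / OT 2 h 41 min; Wed reg 4 h 20 min / OT 0 h 0 min; Thu reg 4 h 19 min / OT 0 h 0 min; Fri reg 5 h 24 min / OT 0 h 0 min.
Totals: regular 30 h 3 min, overtime 3 h 4 min.

Regular 30.05 hours, overtime 3.07 hours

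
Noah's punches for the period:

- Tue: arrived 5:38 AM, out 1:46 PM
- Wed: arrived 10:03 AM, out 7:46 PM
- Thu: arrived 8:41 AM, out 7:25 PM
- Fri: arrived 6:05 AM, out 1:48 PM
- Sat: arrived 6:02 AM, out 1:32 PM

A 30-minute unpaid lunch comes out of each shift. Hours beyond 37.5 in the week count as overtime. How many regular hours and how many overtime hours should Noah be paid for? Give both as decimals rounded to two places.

Tue: 5:38 AM–1:46 PM = 8 h 8 min; less 30 min break → 7 h 38 min
Wed: 10:03 AM–7:46 PM = 9 h 43 min; less 30 min break → 9 h 13 min
Thu: 8:41 AM–7:25 PM = 10 h 44 min; less 30 min break → 10 h 14 min
Fri: 6:05 AM–1:48 PM = 7 h 43 min; less 30 min break → 7 h 13 min
Sat: 6:02 AM–1:32 PM = 7 h 30 min; less 30 min break → 7 h 0 min
Total worked: 41 h 18 min = 41.30 h.
Threshold 37.5 h → overtime 3 h 48 min, regular 37 h 30 min.

Regular 37.50 hours, overtime 3.80 hours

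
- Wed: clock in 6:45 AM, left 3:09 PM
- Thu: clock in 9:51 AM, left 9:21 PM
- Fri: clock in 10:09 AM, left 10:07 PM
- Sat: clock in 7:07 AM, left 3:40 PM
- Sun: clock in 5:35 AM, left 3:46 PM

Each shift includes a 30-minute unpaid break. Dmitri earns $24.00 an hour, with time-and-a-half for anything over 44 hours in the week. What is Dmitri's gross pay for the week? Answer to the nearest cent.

$1203.60

Wed: 6:45 AM–3:09 PM = 8 h 24 min; less 30 min break → 7 h 54 min
Thu: 9:51 AM–9:21 PM = 11 h 30 min; less 30 min break → 11 h 0 min
Fri: 10:09 AM–10:07 PM = 11 h 58 min; less 30 min break → 11 h 28 min
Sat: 7:07 AM–3:40 PM = 8 h 33 min; less 30 min break → 8 h 3 min
Sun: 5:35 AM–3:46 PM = 10 h 11 min; less 30 min break → 9 h 41 min
Total worked: 48 h 6 min = 2886 min.
Regular 44 h 0 min = 2640 min at $24.00/h; overtime 4 h 6 min = 246 min at $36.00/h.
Pay = (2640 × $24.00 + 246 × $36.00) ÷ 60 = $1203.60.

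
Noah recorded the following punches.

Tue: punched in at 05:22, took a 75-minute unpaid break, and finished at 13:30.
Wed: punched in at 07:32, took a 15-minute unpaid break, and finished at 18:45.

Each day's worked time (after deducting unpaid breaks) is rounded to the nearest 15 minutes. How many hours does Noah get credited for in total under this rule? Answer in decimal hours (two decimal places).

Tue: 05:22–13:30 = 8 h 8 min − 75 min = 6 h 53 min → rounds to 7 h 0 min
Wed: 07:32–18:45 = 11 h 13 min − 15 min = 10 h 58 min → rounds to 11 h 0 min
Total credited: 18 h 0 min.

18.00 hours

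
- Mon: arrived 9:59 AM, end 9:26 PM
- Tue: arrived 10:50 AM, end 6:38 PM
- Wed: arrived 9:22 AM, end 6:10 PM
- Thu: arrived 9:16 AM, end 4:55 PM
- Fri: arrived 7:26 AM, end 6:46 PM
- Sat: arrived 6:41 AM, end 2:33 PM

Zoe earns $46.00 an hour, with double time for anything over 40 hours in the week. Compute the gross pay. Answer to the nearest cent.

Mon: 9:59 AM–9:26 PM = 11 h 27 min
Tue: 10:50 AM–6:38 PM = 7 h 48 min
Wed: 9:22 AM–6:10 PM = 8 h 48 min
Thu: 9:16 AM–4:55 PM = 7 h 39 min
Fri: 7:26 AM–6:46 PM = 11 h 20 min
Sat: 6:41 AM–2:33 PM = 7 h 52 min
Total worked: 54 h 54 min = 3294 min.
Regular 40 h 0 min = 2400 min at $46.00/h; overtime 14 h 54 min = 894 min at $92.00/h.
Pay = (2400 × $46.00 + 894 × $92.00) ÷ 60 = $3210.80.

$3210.80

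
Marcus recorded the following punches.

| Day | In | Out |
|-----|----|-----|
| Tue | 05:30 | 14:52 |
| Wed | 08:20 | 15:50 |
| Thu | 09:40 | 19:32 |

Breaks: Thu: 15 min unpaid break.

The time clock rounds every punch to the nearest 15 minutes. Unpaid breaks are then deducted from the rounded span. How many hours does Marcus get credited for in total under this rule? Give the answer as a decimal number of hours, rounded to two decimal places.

Tue: in 05:30→05:30, out 14:52→14:45; 9 h 15 min
Wed: in 08:20→08:15, out 15:50→15:45; 7 h 30 min
Thu: in 09:40→09:45, out 19:32→19:30; 9 h 45 min − 15 min = 9 h 30 min
Total credited: 26 h 15 min.

26.25 hours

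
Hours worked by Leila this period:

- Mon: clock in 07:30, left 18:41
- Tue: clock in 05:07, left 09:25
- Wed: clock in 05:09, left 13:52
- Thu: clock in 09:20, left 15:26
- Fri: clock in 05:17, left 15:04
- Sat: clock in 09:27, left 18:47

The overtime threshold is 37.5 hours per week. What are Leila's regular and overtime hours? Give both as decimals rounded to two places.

Mon: 07:30–18:41 = 11 h 11 min
Tue: 05:07–09:25 = 4 h 18 min
Wed: 05:09–13:52 = 8 h 43 min
Thu: 09:20–15:26 = 6 h 6 min
Fri: 05:17–15:04 = 9 h 47 min
Sat: 09:27–18:47 = 9 h 20 min
Total worked: 49 h 25 min = 49.42 h.
Threshold 37.5 h → overtime 11 h 55 min, regular 37 h 30 min.

Regular 37.50 hours, overtime 11.92 hours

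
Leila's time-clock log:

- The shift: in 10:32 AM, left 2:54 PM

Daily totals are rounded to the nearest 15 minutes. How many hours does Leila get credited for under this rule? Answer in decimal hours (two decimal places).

The shift: 10:32 AM–2:54 PM = 4 h 22 min → rounds to 4 h 15 min

4.25 hours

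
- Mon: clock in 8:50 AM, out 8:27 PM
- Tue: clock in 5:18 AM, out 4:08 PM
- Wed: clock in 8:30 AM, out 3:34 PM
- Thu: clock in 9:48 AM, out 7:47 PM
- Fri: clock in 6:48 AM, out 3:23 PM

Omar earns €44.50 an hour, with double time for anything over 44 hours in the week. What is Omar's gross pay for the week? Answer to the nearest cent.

Mon: 8:50 AM–8:27 PM = 11 h 37 min
Tue: 5:18 AM–4:08 PM = 10 h 50 min
Wed: 8:30 AM–3:34 PM = 7 h 4 min
Thu: 9:48 AM–7:47 PM = 9 h 59 min
Fri: 6:48 AM–3:23 PM = 8 h 35 min
Total worked: 48 h 5 min = 2885 min.
Regular 44 h 0 min = 2640 min at €44.50/h; overtime 4 h 5 min = 245 min at €89.00/h.
Pay = (2640 × €44.50 + 245 × €89.00) ÷ 60 = €2321.42.

€2321.42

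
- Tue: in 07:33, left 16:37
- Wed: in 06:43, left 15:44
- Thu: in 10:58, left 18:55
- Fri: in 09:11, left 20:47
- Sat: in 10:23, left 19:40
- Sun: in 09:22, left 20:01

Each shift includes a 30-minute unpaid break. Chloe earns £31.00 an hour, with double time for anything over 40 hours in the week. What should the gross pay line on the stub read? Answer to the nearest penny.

£2143.13

Tue: 07:33–16:37 = 9 h 4 min; less 30 min break → 8 h 34 min
Wed: 06:43–15:44 = 9 h 1 min; less 30 min break → 8 h 31 min
Thu: 10:58–18:55 = 7 h 57 min; less 30 min break → 7 h 27 min
Fri: 09:11–20:47 = 11 h 36 min; less 30 min break → 11 h 6 min
Sat: 10:23–19:40 = 9 h 17 min; less 30 min break → 8 h 47 min
Sun: 09:22–20:01 = 10 h 39 min; less 30 min break → 10 h 9 min
Total worked: 54 h 34 min = 3274 min.
Regular 40 h 0 min = 2400 min at £31.00/h; overtime 14 h 34 min = 874 min at £62.00/h.
Pay = (2400 × £31.00 + 874 × £62.00) ÷ 60 = £2143.13.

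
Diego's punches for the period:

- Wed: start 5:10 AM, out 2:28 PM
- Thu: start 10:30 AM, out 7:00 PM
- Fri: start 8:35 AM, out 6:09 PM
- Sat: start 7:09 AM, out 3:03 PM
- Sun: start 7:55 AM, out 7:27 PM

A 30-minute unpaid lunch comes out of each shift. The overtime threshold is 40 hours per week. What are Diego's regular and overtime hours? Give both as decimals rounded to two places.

Wed: 5:10 AM–2:28 PM = 9 h 18 min; less 30 min break → 8 h 48 min
Thu: 10:30 AM–7:00 PM = 8 h 30 min; less 30 min break → 8 h 0 min
Fri: 8:35 AM–6:09 PM = 9 h 34 min; less 30 min break → 9 h 4 min
Sat: 7:09 AM–3:03 PM = 7 h 54 min; less 30 min break → 7 h 24 min
Sun: 7:55 AM–7:27 PM = 11 h 32 min; less 30 min break → 11 h 2 min
Total worked: 44 h 18 min = 44.30 h.
Threshold 40 h → overtime 4 h 18 min, regular 40 h 0 min.

Regular 40.00 hours, overtime 4.30 hours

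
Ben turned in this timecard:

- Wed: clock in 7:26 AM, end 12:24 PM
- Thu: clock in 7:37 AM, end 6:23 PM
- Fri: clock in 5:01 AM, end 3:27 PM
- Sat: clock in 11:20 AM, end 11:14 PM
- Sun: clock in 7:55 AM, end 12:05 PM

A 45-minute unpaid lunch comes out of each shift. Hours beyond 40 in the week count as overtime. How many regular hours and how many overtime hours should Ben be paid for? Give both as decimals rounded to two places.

Wed: 7:26 AM–12:24 PM = 4 h 58 min; less 45 min break → 4 h 13 min
Thu: 7:37 AM–6:23 PM = 10 h 46 min; less 45 min break → 10 h 1 min
Fri: 5:01 AM–3:27 PM = 10 h 26 min; less 45 min break → 9 h 41 min
Sat: 11:20 AM–11:14 PM = 11 h 54 min; less 45 min break → 11 h 9 min
Sun: 7:55 AM–12:05 PM = 4 h 10 min; less 45 min break → 3 h 25 min
Total worked: 38 h 29 min = 38.48 h.
Threshold 40 h → overtime 0 h 0 min, regular 38 h 29 min.

Regular 38.48 hours, overtime 0.00 hours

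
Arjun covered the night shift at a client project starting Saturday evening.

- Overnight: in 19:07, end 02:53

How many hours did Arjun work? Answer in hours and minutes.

Overnight: 19:07 → midnight = 4 h 53 min; midnight → 02:53 = 2 h 53 min; span 7 h 46 min

7 h 46 min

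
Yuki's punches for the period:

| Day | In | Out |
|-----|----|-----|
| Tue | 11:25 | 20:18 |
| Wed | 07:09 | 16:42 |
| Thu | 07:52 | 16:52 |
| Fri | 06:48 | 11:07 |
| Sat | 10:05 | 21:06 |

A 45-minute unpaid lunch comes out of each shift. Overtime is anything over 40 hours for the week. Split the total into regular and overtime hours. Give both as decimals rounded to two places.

Regular 39.02 hours, overtime 0.00 hours

Tue: 11:25–20:18 = 8 h 53 min; less 45 min break → 8 h 8 min
Wed: 07:09–16:42 = 9 h 33 min; less 45 min break → 8 h 48 min
Thu: 07:52–16:52 = 9 h 0 min; less 45 min break → 8 h 15 min
Fri: 06:48–11:07 = 4 h 19 min; less 45 min break → 3 h 34 min
Sat: 10:05–21:06 = 11 h 1 min; less 45 min break → 10 h 16 min
Total worked: 39 h 1 min = 39.02 h.
Threshold 40 h → overtime 0 h 0 min, regular 39 h 1 min.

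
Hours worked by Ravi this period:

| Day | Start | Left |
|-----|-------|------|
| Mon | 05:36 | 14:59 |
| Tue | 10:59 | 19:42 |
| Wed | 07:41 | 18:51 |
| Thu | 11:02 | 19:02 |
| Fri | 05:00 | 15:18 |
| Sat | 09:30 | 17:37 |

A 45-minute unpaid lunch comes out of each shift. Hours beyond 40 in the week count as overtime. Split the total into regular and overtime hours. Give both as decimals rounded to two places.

Mon: 05:36–14:59 = 9 h 23 min; less 45 min break → 8 h 38 min
Tue: 10:59–19:42 = 8 h 43 min; less 45 min break → 7 h 58 min
Wed: 07:41–18:51 = 11 h 10 min; less 45 min break → 10 h 25 min
Thu: 11:02–19:02 = 8 h 0 min; less 45 min break → 7 h 15 min
Fri: 05:00–15:18 = 10 h 18 min; less 45 min break → 9 h 33 min
Sat: 09:30–17:37 = 8 h 7 min; less 45 min break → 7 h 22 min
Total worked: 51 h 11 min = 51.18 h.
Threshold 40 h → overtime 11 h 11 min, regular 40 h 0 min.

Regular 40.00 hours, overtime 11.18 hours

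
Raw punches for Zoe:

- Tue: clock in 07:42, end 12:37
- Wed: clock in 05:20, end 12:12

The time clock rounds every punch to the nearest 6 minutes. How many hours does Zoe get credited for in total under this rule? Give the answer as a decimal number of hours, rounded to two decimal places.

11.80 hours

Tue: in 07:42→07:42, out 12:37→12:36; 4 h 54 min
Wed: in 05:20→05:18, out 12:12→12:12; 6 h 54 min
Total credited: 11 h 48 min.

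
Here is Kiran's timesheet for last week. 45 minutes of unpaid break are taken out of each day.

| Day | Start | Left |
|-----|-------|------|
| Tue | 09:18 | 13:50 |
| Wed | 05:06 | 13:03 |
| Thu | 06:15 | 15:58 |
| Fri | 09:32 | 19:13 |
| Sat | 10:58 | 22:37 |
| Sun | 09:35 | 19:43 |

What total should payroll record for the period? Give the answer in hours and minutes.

Tue: 09:18–13:50 = 4 h 32 min; less 45 min break → 3 h 47 min
Wed: 05:06–13:03 = 7 h 57 min; less 45 min break → 7 h 12 min
Thu: 06:15–15:58 = 9 h 43 min; less 45 min break → 8 h 58 min
Fri: 09:32–19:13 = 9 h 41 min; less 45 min break → 8 h 56 min
Sat: 10:58–22:37 = 11 h 39 min; less 45 min break → 10 h 54 min
Sun: 09:35–19:43 = 10 h 8 min; less 45 min break → 9 h 23 min
Total: 3 h 47 min + 7 h 12 min + 8 h 58 min + 8 h 56 min + 10 h 54 min + 9 h 23 min = 49 h 10 min.

49 h 10 min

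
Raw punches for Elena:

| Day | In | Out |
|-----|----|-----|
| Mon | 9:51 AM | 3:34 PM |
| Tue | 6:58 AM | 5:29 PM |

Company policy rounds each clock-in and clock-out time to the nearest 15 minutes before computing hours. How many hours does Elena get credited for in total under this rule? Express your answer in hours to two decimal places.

16.25 hours

Mon: in 9:51 AM→9:45 AM, out 3:34 PM→3:30 PM; 5 h 45 min
Tue: in 6:58 AM→7:00 AM, out 5:29 PM→5:30 PM; 10 h 30 min
Total credited: 16 h 15 min.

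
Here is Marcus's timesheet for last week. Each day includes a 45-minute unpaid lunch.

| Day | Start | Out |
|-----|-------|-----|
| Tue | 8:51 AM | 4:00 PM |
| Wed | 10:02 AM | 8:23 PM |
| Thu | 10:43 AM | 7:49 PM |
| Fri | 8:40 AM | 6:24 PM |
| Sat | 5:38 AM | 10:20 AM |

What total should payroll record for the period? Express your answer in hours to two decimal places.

37.28 hours

Tue: 8:51 AM–4:00 PM = 7 h 9 min; less 45 min break → 6 h 24 min
Wed: 10:02 AM–8:23 PM = 10 h 21 min; less 45 min break → 9 h 36 min
Thu: 10:43 AM–7:49 PM = 9 h 6 min; less 45 min break → 8 h 21 min
Fri: 8:40 AM–6:24 PM = 9 h 44 min; less 45 min break → 8 h 59 min
Sat: 5:38 AM–10:20 AM = 4 h 42 min; less 45 min break → 3 h 57 min
Total: 6 h 24 min + 9 h 36 min + 8 h 21 min + 8 h 59 min + 3 h 57 min = 37 h 17 min.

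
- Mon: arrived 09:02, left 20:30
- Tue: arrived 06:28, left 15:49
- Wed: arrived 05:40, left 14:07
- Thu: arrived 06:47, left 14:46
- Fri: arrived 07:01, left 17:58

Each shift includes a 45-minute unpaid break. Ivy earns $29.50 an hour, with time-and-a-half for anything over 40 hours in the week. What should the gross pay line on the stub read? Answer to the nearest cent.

Mon: 09:02–20:30 = 11 h 28 min; less 45 min break → 10 h 43 min
Tue: 06:28–15:49 = 9 h 21 min; less 45 min break → 8 h 36 min
Wed: 05:40–14:07 = 8 h 27 min; less 45 min break → 7 h 42 min
Thu: 06:47–14:46 = 7 h 59 min; less 45 min break → 7 h 14 min
Fri: 07:01–17:58 = 10 h 57 min; less 45 min break → 10 h 12 min
Total worked: 44 h 27 min = 2667 min.
Regular 40 h 0 min = 2400 min at $29.50/h; overtime 4 h 27 min = 267 min at $44.25/h.
Pay = (2400 × $29.50 + 267 × $44.25) ÷ 60 = $1376.91.

$1376.91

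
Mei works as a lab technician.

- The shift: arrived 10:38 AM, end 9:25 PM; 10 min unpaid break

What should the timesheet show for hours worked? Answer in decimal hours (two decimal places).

The shift: 10:38 AM–9:25 PM = 10 h 47 min; less 10 min break → 10 h 37 min

10.62 hours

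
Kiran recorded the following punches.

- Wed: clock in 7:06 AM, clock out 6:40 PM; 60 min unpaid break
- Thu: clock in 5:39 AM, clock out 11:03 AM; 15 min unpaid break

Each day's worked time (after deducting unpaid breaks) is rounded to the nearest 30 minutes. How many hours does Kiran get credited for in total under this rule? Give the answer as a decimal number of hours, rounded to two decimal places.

15.50 hours

Wed: 7:06 AM–6:40 PM = 11 h 34 min − 60 min = 10 h 34 min → rounds to 10 h 30 min
Thu: 5:39 AM–11:03 AM = 5 h 24 min − 15 min = 5 h 9 min → rounds to 5 h 0 min
Total credited: 15 h 30 min.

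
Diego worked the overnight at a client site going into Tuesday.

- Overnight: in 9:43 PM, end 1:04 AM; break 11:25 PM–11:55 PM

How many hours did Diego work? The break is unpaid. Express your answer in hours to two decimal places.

Overnight: 9:43 PM → midnight = 2 h 17 min; midnight → 1:04 AM = 1 h 4 min; span 3 h 21 min; less 30 min break → 2 h 51 min

2.85 hours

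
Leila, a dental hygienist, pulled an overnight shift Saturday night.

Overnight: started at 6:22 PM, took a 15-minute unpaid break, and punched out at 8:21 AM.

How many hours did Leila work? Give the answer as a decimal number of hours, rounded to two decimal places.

Overnight: 6:22 PM → midnight = 5 h 38 min; midnight → 8:21 AM = 8 h 21 min; span 13 h 59 min; less 15 min break → 13 h 44 min

13.73 hours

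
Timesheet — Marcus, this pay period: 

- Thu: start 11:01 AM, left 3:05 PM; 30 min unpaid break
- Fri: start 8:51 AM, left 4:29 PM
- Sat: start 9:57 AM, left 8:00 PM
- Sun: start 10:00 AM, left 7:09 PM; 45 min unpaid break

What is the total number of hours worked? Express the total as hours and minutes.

29 h 39 min

Thu: 11:01 AM–3:05 PM = 4 h 4 min; less 30 min break → 3 h 34 min
Fri: 8:51 AM–4:29 PM = 7 h 38 min
Sat: 9:57 AM–8:00 PM = 10 h 3 min
Sun: 10:00 AM–7:09 PM = 9 h 9 min; less 45 min break → 8 h 24 min
Total: 3 h 34 min + 7 h 38 min + 10 h 3 min + 8 h 24 min = 29 h 39 min.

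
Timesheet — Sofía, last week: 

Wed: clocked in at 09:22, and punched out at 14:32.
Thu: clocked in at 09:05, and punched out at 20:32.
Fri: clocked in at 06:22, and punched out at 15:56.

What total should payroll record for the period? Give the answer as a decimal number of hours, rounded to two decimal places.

Wed: 09:22–14:32 = 5 h 10 min
Thu: 09:05–20:32 = 11 h 27 min
Fri: 06:22–15:56 = 9 h 34 min
Total: 5 h 10 min + 11 h 27 min + 9 h 34 min = 26 h 11 min.

26.18 hours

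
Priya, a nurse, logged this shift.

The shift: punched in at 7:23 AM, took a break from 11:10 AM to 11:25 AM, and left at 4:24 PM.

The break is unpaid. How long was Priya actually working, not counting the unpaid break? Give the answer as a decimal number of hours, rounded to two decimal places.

The shift: 7:23 AM–4:24 PM = 9 h 1 min; less 15 min break → 8 h 46 min

8.77 hours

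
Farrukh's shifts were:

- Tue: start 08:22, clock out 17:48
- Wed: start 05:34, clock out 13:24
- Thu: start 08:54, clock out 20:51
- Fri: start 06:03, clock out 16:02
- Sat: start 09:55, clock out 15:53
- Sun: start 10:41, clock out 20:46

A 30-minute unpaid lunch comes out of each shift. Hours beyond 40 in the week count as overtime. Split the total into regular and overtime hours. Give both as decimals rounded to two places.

Tue: 08:22–17:48 = 9 h 26 min; less 30 min break → 8 h 56 min
Wed: 05:34–13:24 = 7 h 50 min; less 30 min break → 7 h 20 min
Thu: 08:54–20:51 = 11 h 57 min; less 30 min break → 11 h 27 min
Fri: 06:03–16:02 = 9 h 59 min; less 30 min break → 9 h 29 min
Sat: 09:55–15:53 = 5 h 58 min; less 30 min break → 5 h 28 min
Sun: 10:41–20:46 = 10 h 5 min; less 30 min break → 9 h 35 min
Total worked: 52 h 15 min = 52.25 h.
Threshold 40 h → overtime 12 h 15 min, regular 40 h 0 min.

Regular 40.00 hours, overtime 12.25 hours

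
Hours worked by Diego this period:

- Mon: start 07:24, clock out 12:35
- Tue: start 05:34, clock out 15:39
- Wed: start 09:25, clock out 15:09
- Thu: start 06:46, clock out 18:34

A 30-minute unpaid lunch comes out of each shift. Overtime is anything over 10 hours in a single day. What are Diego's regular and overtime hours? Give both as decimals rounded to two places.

Regular 29.50 hours, overtime 1.30 hours

Mon: 07:24–12:35 = 5 h 11 min; less 30 min break → 4 h 41 min
Tue: 05:34–15:39 = 10 h 5 min; less 30 min break → 9 h 35 min
Wed: 09:25–15:09 = 5 h 44 min; less 30 min break → 5 h 14 min
Thu: 06:46–18:34 = 11 h 48 min; less 30 min break → 11 h 18 min
Mon reg 4 h 41 min / OT 0 h 0 min; Tue reg 9 h 35 min / OT 0 h 0 min; Wed reg 5 h 14 min / OT 0 h 0 min; Thu reg 10 h 0 min / OT 1 h 18 min.
Totals: regular 29 h 30 min, overtime 1 h 18 min.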